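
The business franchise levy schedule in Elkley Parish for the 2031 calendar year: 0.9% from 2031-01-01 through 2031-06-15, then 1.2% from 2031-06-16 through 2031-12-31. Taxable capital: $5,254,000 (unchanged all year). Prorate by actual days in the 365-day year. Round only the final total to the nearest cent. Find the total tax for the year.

2031-01-01 to 2031-06-15: 166 days at 0.9% → $5,254,000 × 0.9% × 166/365 = $21,505.4137
2031-06-16 to 2031-12-31: 199 days at 1.2% → $5,254,000 × 1.2% × 199/365 = $34,374.1151
Total = $55,879.5288

$55,879.53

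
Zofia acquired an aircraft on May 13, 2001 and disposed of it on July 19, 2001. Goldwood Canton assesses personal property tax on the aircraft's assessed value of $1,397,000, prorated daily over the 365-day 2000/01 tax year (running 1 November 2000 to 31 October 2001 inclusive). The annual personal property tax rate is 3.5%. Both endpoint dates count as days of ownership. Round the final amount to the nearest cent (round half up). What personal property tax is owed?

$9,109.21

Days held (May 13 – July 19, 2001): 68 out of 365
Tax = $1,397,000 × 3.5% × 68/365 = $9,109.2055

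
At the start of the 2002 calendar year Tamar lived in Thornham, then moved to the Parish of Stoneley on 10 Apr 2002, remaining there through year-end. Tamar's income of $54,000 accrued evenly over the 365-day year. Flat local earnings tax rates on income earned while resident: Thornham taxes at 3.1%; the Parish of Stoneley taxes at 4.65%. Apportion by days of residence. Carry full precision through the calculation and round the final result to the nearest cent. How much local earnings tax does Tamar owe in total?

Thornham, 1 Jan – 9 Apr 2002: 99 days → $54,000 × 3.1% × 99/365 = $454.0438
The Parish of Stoneley, 10 Apr – 31 Dec 2002: 266 days → $54,000 × 4.65% × 266/365 = $1,829.9342
Total = $2,283.9781

$2,283.98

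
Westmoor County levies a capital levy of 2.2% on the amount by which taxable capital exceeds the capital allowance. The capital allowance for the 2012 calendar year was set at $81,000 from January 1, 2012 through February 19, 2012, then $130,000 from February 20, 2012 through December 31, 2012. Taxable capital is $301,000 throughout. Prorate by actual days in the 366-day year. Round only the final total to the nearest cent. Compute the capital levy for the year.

January 1 – February 19, 2012: 50 days, exemption $81,000 → ($301,000 − $81,000) × 2.2% × 50/366 = $661.2022
February 20 – December 31, 2012: 316 days, exemption $130,000 → ($301,000 − $130,000) × 2.2% × 316/366 = $3,248.0656
Total = $3,909.2678

$3,909.27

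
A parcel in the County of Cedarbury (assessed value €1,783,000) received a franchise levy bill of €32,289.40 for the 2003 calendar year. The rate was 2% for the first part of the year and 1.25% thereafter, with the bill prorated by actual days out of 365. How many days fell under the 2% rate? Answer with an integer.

273 days

Let d = days at the first rate; then 365 − d days at the second rate.
€1,783,000 × [2%·d + 1.25%·(365−d)] / 365 = €32,289.40
Solving gives d = 273, so the new rate took effect on 1 October 2003.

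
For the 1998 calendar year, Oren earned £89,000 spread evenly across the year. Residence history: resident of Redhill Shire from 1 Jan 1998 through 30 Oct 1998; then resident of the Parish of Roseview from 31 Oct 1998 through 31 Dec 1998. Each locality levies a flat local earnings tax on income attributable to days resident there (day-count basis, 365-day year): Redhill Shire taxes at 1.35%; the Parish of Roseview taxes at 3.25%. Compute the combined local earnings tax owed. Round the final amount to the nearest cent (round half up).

£1,488.74

Redhill Shire, 1 Jan – 30 Oct 1998: 303 days → £89,000 × 1.35% × 303/365 = £997.4096
The Parish of Roseview, 31 Oct – 31 Dec 1998: 62 days → £89,000 × 3.25% × 62/365 = £491.3288
Total = £1,488.7384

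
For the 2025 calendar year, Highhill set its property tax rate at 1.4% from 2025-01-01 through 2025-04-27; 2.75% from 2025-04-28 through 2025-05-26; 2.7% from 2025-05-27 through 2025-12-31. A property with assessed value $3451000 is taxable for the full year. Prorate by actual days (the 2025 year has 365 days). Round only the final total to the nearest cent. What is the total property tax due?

$78933.35

2025-01-01 to 2025-04-27: 117 days at 1.4% → $3451000 × 1.4% × 117/365 = $15486.9534
2025-04-28 to 2025-05-26: 29 days at 2.75% → $3451000 × 2.75% × 29/365 = $7540.1986
2025-05-27 to 2025-12-31: 219 days at 2.7% → $3451000 × 2.7% × 219/365 = $55906.2000
Total = $78933.3521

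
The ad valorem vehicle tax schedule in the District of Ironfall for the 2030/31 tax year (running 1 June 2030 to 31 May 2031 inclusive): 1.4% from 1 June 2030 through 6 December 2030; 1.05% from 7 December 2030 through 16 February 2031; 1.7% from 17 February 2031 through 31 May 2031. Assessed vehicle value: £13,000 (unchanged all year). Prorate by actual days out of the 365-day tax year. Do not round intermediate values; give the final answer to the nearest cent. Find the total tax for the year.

1 June – 6 December 2030: 189 days at 1.4% → £13,000 × 1.4% × 189/365 = £94.2411
7 December 2030 – 16 February 2031: 72 days at 1.05% → £13,000 × 1.05% × 72/365 = £26.9260
17 February – 31 May 2031: 104 days at 1.7% → £13,000 × 1.7% × 104/365 = £62.9699
Total = £184.1370

£184.14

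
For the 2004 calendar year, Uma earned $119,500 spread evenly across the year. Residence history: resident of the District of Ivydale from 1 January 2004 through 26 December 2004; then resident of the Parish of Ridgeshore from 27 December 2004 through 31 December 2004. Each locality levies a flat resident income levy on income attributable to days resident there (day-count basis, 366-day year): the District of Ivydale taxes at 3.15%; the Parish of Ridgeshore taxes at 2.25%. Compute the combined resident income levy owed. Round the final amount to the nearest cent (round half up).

$3,749.56

The District of Ivydale, 1 January – 26 December 2004: 361 days → $119,500 × 3.15% × 361/366 = $3,712.8258
The Parish of Ridgeshore, 27 December – 31 December 2004: 5 days → $119,500 × 2.25% × 5/366 = $36.7316
Total = $3,749.5574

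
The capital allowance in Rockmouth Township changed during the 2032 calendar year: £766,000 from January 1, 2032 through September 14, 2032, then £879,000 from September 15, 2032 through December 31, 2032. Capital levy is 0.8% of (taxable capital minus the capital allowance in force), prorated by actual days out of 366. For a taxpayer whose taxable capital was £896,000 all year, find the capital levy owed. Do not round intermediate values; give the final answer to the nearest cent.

January 1 – September 14, 2032: 258 days, exemption £766,000 → (£896,000 − £766,000) × 0.8% × 258/366 = £733.1148
September 15 – December 31, 2032: 108 days, exemption £879,000 → (£896,000 − £879,000) × 0.8% × 108/366 = £40.1311
Total = £773.2459

£773.25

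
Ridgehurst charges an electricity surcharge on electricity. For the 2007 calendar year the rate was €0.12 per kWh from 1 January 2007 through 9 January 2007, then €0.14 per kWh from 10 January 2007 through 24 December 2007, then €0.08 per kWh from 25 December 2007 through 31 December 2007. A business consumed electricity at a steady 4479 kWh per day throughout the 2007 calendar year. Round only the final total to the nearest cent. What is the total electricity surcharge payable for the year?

1 January – 9 January 2007: 9 days × 4479 kWh/day = 40,311 kWh at €0.12/kWh → €4837.32
10 January – 24 December 2007: 349 days × 4479 kWh/day = 1,563,171 kWh at €0.14/kWh → €218843.94
25 December – 31 December 2007: 7 days × 4479 kWh/day = 31,353 kWh at €0.08/kWh → €2508.24

€226189.50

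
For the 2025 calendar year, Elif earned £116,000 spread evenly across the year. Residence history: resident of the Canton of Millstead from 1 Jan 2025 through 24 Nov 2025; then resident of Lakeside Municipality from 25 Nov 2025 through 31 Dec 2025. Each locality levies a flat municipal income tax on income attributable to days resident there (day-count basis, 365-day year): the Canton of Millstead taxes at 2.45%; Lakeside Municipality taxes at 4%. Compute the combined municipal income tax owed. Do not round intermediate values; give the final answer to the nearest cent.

The Canton of Millstead, 1 Jan – 24 Nov 2025: 328 days → £116,000 × 2.45% × 328/365 = £2,553.9068
Lakeside Municipality, 25 Nov – 31 Dec 2025: 37 days → £116,000 × 4% × 37/365 = £470.3562
Total = £3,024.2630

£3,024.26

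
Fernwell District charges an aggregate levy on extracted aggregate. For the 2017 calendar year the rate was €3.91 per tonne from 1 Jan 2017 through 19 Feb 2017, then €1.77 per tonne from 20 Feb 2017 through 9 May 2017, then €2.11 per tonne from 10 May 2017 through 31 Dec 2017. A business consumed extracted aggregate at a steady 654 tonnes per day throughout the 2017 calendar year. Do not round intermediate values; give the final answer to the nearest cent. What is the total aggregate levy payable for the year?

€544,971.66

1 Jan – 19 Feb 2017: 50 days × 654 tonnes/day = 32,700 tonnes at €3.91/tonne → €127,857.00
20 Feb – 9 May 2017: 79 days × 654 tonnes/day = 51,666 tonnes at €1.77/tonne → €91,448.82
10 May – 31 Dec 2017: 236 days × 654 tonnes/day = 154,344 tonnes at €2.11/tonne → €325,665.84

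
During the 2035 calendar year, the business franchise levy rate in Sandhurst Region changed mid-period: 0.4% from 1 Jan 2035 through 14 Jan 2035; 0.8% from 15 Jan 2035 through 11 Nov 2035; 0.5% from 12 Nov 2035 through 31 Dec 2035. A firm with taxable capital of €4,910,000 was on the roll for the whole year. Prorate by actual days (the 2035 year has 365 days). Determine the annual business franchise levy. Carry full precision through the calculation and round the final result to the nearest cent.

€36,508.88

1 Jan – 14 Jan 2035: 14 days at 0.4% → €4,910,000 × 0.4% × 14/365 = €753.3151
15 Jan – 11 Nov 2035: 301 days at 0.8% → €4,910,000 × 0.8% × 301/365 = €32,392.5479
12 Nov – 31 Dec 2035: 50 days at 0.5% → €4,910,000 × 0.5% × 50/365 = €3,363.0137
Total = €36,508.8767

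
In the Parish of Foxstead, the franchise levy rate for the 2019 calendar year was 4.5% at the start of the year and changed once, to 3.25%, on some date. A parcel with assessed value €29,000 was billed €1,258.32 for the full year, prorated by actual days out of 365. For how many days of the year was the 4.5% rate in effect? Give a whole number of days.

Let d = days at the first rate; then 365 − d days at the second rate.
€29,000 × [4.5%·d + 3.25%·(365−d)] / 365 = €1,258.32
Solving gives d = 318, so the new rate took effect on November 15, 2019.

318 days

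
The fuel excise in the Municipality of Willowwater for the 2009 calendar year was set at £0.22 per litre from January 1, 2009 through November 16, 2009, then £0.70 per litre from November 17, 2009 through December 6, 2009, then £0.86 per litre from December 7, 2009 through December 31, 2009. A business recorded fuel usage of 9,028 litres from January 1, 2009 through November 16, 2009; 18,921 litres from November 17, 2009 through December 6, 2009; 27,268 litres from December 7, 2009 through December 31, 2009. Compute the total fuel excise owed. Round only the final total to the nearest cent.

January 1 – November 16, 2009: 9,028 litres at £0.22/litre → £1,986.16
November 17 – December 6, 2009: 18,921 litres at £0.70/litre → £13,244.70
December 7 – December 31, 2009: 27,268 litres at £0.86/litre → £23,450.48

£38,681.34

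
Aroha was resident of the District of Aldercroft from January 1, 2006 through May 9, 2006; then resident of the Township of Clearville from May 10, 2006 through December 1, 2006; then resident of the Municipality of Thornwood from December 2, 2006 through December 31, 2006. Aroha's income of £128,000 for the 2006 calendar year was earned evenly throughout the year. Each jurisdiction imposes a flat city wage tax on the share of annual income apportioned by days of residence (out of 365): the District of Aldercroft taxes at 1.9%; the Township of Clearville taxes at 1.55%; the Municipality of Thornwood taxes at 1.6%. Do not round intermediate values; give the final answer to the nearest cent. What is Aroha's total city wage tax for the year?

The District of Aldercroft, January 1 – May 9, 2006: 129 days → £128,000 × 1.9% × 129/365 = £859.5288
The Township of Clearville, May 10 – December 1, 2006: 206 days → £128,000 × 1.55% × 206/365 = £1,119.7370
The Municipality of Thornwood, December 2 – December 31, 2006: 30 days → £128,000 × 1.6% × 30/365 = £168.3288
Total = £2,147.5945

£2,147.59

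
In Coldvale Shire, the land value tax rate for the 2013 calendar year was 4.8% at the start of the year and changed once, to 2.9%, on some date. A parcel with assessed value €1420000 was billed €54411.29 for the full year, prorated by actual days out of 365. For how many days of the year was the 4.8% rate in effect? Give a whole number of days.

Let d = days at the first rate; then 365 − d days at the second rate.
€1420000 × [4.8%·d + 2.9%·(365−d)] / 365 = €54411.29
Solving gives d = 179, so the new rate took effect on June 29, 2013.

179 days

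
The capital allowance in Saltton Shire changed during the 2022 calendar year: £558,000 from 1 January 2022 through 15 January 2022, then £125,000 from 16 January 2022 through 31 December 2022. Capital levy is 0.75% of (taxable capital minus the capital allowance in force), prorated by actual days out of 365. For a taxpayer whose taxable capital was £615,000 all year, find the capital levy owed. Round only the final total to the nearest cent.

1 January – 15 January 2022: 15 days, exemption £558,000 → (£615,000 − £558,000) × 0.75% × 15/365 = £17.5685
16 January – 31 December 2022: 350 days, exemption £125,000 → (£615,000 − £125,000) × 0.75% × 350/365 = £3,523.9726
Total = £3,541.5411

£3,541.54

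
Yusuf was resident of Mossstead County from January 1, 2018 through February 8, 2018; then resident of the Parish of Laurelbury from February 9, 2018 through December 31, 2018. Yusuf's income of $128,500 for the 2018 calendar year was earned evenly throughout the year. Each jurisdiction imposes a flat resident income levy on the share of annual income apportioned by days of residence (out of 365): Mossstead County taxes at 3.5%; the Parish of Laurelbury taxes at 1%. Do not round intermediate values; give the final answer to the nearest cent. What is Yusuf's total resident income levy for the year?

$1,628.25

Mossstead County, January 1 – February 8, 2018: 39 days → $128,500 × 3.5% × 39/365 = $480.5548
The Parish of Laurelbury, February 9 – December 31, 2018: 326 days → $128,500 × 1% × 326/365 = $1,147.6986
Total = $1,628.2534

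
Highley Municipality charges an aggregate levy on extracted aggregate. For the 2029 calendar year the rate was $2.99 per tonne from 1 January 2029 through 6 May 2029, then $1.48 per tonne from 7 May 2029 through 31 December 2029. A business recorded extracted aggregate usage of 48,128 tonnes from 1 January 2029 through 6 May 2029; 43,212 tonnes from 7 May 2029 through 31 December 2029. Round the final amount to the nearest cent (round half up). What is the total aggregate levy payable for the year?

1 January – 6 May 2029: 48,128 tonnes at $2.99/tonne → $143,902.72
7 May – 31 December 2029: 43,212 tonnes at $1.48/tonne → $63,953.76

$207,856.48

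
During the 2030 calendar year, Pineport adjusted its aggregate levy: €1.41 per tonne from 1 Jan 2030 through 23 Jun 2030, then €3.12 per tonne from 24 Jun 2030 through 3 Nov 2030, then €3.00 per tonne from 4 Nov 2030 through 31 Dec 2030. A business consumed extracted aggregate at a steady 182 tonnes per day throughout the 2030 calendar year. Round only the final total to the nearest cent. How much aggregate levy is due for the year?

€151842.60

1 Jan – 23 Jun 2030: 174 days × 182 tonnes/day = 31,668 tonnes at €1.41/tonne → €44651.88
24 Jun – 3 Nov 2030: 133 days × 182 tonnes/day = 24,206 tonnes at €3.12/tonne → €75522.72
4 Nov – 31 Dec 2030: 58 days × 182 tonnes/day = 10,556 tonnes at €3.00/tonne → €31668.00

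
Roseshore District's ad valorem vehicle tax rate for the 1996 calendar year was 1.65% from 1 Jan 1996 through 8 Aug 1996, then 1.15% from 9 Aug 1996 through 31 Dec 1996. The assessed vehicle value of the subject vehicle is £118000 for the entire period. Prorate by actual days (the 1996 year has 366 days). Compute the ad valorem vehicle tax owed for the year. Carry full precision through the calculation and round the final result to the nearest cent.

1 Jan – 8 Aug 1996: 221 days at 1.65% → £118000 × 1.65% × 221/366 = £1175.6475
9 Aug – 31 Dec 1996: 145 days at 1.15% → £118000 × 1.15% × 145/366 = £537.6093
Total = £1713.2568

£1713.26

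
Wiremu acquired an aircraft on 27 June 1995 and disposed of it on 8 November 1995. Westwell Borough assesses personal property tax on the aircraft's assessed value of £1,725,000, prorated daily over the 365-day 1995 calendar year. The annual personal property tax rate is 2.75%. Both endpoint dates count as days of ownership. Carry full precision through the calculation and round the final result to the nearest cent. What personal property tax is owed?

Days held (27 June – 8 November 1995): 135 out of 365
Tax = £1,725,000 × 2.75% × 135/365 = £17,545.3767

£17,545.38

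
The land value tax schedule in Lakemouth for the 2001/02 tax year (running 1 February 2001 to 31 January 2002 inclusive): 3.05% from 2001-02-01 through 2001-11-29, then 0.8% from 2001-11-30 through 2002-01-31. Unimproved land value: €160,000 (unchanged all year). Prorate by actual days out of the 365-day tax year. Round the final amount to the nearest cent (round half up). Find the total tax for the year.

€4,258.63

2001-02-01 to 2001-11-29: 302 days at 3.05% → €160,000 × 3.05% × 302/365 = €4,037.6986
2001-11-30 to 2002-01-31: 63 days at 0.8% → €160,000 × 0.8% × 63/365 = €220.9315
Total = €4,258.6301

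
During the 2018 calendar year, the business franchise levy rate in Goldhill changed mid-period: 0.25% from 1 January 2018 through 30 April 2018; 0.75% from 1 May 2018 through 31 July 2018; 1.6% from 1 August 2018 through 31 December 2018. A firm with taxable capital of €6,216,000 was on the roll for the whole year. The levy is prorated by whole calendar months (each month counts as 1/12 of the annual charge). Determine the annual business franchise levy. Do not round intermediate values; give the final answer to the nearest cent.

€58,275.00

1 January – 30 April 2018: 4 months at 0.25% → €6,216,000 × 0.25% × 4/12 = €5,180.0000
1 May – 31 July 2018: 3 months at 0.75% → €6,216,000 × 0.75% × 3/12 = €11,655.0000
1 August – 31 December 2018: 5 months at 1.6% → €6,216,000 × 1.6% × 5/12 = €41,440.0000
Total = €58,275.0000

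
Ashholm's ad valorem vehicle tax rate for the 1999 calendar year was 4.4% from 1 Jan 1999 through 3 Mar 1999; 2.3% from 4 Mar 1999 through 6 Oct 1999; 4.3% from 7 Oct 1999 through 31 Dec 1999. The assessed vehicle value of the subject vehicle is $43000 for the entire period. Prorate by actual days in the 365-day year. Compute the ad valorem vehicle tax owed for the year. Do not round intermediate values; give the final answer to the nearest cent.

1 Jan – 3 Mar 1999: 62 days at 4.4% → $43000 × 4.4% × 62/365 = $321.3808
4 Mar – 6 Oct 1999: 217 days at 2.3% → $43000 × 2.3% × 217/365 = $587.9808
7 Oct – 31 Dec 1999: 86 days at 4.3% → $43000 × 4.3% × 86/365 = $435.6548
Total = $1345.0164

$1345.02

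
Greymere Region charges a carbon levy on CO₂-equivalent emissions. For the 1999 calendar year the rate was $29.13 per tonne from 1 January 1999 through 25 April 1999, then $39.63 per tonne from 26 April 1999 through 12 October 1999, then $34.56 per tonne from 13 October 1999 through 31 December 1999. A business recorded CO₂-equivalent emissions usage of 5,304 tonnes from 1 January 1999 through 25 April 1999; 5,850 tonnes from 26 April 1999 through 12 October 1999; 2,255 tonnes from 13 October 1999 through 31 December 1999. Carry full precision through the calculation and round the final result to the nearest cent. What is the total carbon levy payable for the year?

1 January – 25 April 1999: 5,304 tonnes at $29.13/tonne → $154505.52
26 April – 12 October 1999: 5,850 tonnes at $39.63/tonne → $231835.50
13 October – 31 December 1999: 2,255 tonnes at $34.56/tonne → $77932.80

$464273.82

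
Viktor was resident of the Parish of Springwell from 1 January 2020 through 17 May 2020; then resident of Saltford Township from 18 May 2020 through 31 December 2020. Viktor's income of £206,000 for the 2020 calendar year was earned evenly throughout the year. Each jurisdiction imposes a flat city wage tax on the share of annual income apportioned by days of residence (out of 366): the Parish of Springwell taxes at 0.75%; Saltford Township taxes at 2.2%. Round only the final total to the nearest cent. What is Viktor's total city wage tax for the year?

£3,405.75

The Parish of Springwell, 1 January – 17 May 2020: 138 days → £206,000 × 0.75% × 138/366 = £582.5410
Saltford Township, 18 May – 31 December 2020: 228 days → £206,000 × 2.2% × 228/366 = £2,823.2131
Total = £3,405.7541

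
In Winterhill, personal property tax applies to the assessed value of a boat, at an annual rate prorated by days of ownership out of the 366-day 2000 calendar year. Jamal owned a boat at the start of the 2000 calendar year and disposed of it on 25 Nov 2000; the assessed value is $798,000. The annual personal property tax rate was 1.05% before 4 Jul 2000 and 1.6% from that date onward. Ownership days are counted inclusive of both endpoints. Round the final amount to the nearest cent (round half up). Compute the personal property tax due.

$9,293.65

1 Jan – 3 Jul 2000: 185 days at 1.05% → $798,000 × 1.05% × 185/366 = $4,235.2869
4 Jul – 25 Nov 2000: 145 days at 1.6% → $798,000 × 1.6% × 145/366 = $5,058.3607
Total = $9,293.6475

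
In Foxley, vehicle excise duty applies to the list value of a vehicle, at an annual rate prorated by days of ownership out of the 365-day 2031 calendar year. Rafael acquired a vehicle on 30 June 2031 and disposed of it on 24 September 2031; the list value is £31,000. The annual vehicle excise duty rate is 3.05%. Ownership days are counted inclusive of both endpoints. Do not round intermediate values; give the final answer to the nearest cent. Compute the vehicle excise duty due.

Days held (30 June – 24 September 2031): 87 out of 365
Tax = £31,000 × 3.05% × 87/365 = £225.3658

£225.37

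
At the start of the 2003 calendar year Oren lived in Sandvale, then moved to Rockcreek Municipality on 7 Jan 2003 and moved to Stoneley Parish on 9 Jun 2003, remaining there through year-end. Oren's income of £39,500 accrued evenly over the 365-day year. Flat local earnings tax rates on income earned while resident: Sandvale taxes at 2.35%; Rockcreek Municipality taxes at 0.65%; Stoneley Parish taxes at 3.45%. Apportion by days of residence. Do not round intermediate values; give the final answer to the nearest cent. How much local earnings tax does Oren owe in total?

£892.00

Sandvale, 1 Jan – 6 Jan 2003: 6 days → £39,500 × 2.35% × 6/365 = £15.2589
Rockcreek Municipality, 7 Jan – 8 Jun 2003: 153 days → £39,500 × 0.65% × 153/365 = £107.6240
Stoneley Parish, 9 Jun – 31 Dec 2003: 206 days → £39,500 × 3.45% × 206/365 = £769.1137
Total = £891.9966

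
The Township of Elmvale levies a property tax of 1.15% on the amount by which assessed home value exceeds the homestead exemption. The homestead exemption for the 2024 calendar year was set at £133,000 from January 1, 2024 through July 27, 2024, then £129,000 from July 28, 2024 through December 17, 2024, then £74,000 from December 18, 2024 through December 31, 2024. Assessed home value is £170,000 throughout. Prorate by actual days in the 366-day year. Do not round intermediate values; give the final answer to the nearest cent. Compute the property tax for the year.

January 1 – July 27, 2024: 209 days, exemption £133,000 → (£170,000 − £133,000) × 1.15% × 209/366 = £242.9768
July 28 – December 17, 2024: 143 days, exemption £129,000 → (£170,000 − £129,000) × 1.15% × 143/366 = £184.2199
December 18 – December 31, 2024: 14 days, exemption £74,000 → (£170,000 − £74,000) × 1.15% × 14/366 = £42.2295
Total = £469.4262

£469.43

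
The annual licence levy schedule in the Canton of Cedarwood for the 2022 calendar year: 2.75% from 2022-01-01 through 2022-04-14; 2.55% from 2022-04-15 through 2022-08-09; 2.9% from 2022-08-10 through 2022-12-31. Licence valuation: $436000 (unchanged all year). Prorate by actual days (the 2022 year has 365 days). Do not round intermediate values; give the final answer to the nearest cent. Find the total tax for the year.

2022-01-01 to 2022-04-14: 104 days at 2.75% → $436000 × 2.75% × 104/365 = $3416.3288
2022-04-15 to 2022-08-09: 117 days at 2.55% → $436000 × 2.55% × 117/365 = $3563.8521
2022-08-10 to 2022-12-31: 144 days at 2.9% → $436000 × 2.9% × 144/365 = $4988.3178
Total = $11968.4986

$11968.50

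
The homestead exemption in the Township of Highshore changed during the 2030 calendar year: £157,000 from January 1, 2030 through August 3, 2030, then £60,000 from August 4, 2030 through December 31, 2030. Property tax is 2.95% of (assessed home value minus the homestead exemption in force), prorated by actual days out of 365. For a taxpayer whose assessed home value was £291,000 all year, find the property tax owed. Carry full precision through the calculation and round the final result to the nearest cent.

£5,128.96

January 1 – August 3, 2030: 215 days, exemption £157,000 → (£291,000 − £157,000) × 2.95% × 215/365 = £2,328.4795
August 4 – December 31, 2030: 150 days, exemption £60,000 → (£291,000 − £60,000) × 2.95% × 150/365 = £2,800.4795
Total = £5,128.9589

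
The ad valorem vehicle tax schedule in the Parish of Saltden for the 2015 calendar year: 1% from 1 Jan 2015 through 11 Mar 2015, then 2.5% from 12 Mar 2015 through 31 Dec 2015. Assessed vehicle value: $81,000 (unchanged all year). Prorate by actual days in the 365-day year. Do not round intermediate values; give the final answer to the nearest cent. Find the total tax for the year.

$1,791.99

1 Jan – 11 Mar 2015: 70 days at 1% → $81,000 × 1% × 70/365 = $155.3425
12 Mar – 31 Dec 2015: 295 days at 2.5% → $81,000 × 2.5% × 295/365 = $1,636.6438
Total = $1,791.9863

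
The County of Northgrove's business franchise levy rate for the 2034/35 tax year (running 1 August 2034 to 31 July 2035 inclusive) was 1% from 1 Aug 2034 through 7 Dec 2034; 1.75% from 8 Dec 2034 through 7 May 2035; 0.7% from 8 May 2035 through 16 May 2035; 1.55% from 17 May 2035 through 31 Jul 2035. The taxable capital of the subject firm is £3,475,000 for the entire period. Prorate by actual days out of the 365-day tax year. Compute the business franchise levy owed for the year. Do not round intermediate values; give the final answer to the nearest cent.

£49,254.55

1 Aug – 7 Dec 2034: 129 days at 1% → £3,475,000 × 1% × 129/365 = £12,281.5068
8 Dec 2034 – 7 May 2035: 151 days at 1.75% → £3,475,000 × 1.75% × 151/365 = £25,158.0479
8 May – 16 May 2035: 9 days at 0.7% → £3,475,000 × 0.7% × 9/365 = £599.7945
17 May – 31 Jul 2035: 76 days at 1.55% → £3,475,000 × 1.55% × 76/365 = £11,215.2055
Total = £49,254.5548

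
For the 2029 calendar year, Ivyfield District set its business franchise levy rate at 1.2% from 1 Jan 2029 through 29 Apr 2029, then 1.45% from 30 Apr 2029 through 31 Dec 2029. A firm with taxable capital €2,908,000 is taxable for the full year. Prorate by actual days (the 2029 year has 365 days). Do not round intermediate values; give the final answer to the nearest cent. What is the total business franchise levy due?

1 Jan – 29 Apr 2029: 119 days at 1.2% → €2,908,000 × 1.2% × 119/365 = €11,377.0521
30 Apr – 31 Dec 2029: 246 days at 1.45% → €2,908,000 × 1.45% × 246/365 = €28,418.7288
Total = €39,795.7808

€39,795.78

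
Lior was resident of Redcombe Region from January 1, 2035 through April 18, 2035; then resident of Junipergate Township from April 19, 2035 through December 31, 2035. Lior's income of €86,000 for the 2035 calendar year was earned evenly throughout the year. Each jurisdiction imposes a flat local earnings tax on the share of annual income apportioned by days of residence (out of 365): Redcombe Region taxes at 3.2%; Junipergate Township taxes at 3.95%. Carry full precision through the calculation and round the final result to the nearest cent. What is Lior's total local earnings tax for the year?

Redcombe Region, January 1 – April 18, 2035: 108 days → €86,000 × 3.2% × 108/365 = €814.2904
Junipergate Township, April 19 – December 31, 2035: 257 days → €86,000 × 3.95% × 257/365 = €2,391.8603
Total = €3,206.1507

€3,206.15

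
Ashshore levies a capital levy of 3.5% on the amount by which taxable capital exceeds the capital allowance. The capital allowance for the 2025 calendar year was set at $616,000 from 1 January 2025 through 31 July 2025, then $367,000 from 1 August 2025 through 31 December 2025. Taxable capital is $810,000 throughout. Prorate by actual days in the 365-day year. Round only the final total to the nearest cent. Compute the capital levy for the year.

1 January – 31 July 2025: 212 days, exemption $616,000 → ($810,000 − $616,000) × 3.5% × 212/365 = $3,943.7808
1 August – 31 December 2025: 153 days, exemption $367,000 → ($810,000 − $367,000) × 3.5% × 153/365 = $6,499.3562
Total = $10,443.1370

$10,443.14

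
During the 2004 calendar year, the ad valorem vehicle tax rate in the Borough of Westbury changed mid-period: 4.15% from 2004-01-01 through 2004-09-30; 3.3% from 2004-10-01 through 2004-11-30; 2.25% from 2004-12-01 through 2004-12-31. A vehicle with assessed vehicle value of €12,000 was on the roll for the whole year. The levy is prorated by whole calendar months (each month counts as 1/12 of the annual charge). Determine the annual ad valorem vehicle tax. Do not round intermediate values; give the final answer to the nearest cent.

2004-01-01 to 2004-09-30: 9 months at 4.15% → €12,000 × 4.15% × 9/12 = €373.5000
2004-10-01 to 2004-11-30: 2 months at 3.3% → €12,000 × 3.3% × 2/12 = €66.0000
2004-12-01 to 2004-12-31: 1 month at 2.25% → €12,000 × 2.25% × 1/12 = €22.5000
Total = €462.0000

€462.00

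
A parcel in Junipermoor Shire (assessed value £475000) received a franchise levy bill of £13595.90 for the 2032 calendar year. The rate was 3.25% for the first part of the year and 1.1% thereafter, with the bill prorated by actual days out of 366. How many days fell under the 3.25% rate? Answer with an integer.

Let d = days at the first rate; then 366 − d days at the second rate.
£475000 × [3.25%·d + 1.1%·(366−d)] / 366 = £13595.90
Solving gives d = 300, so the new rate took effect on 27 October 2032.

300 days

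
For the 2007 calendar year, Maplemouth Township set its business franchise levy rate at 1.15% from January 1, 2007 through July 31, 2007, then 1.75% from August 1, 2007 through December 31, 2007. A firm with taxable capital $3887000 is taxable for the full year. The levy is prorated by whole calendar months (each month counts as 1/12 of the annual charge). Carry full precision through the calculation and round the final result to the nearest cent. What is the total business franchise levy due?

$54418.00

January 1 – July 31, 2007: 7 months at 1.15% → $3887000 × 1.15% × 7/12 = $26075.2917
August 1 – December 31, 2007: 5 months at 1.75% → $3887000 × 1.75% × 5/12 = $28342.7083
Total = $54418.0000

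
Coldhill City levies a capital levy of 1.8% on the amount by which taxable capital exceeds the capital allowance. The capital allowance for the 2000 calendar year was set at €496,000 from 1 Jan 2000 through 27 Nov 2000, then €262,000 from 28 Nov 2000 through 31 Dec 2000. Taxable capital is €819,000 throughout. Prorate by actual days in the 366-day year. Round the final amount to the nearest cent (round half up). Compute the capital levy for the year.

€6,205.28

1 Jan – 27 Nov 2000: 332 days, exemption €496,000 → (€819,000 − €496,000) × 1.8% × 332/366 = €5,273.9016
28 Nov – 31 Dec 2000: 34 days, exemption €262,000 → (€819,000 − €262,000) × 1.8% × 34/366 = €931.3770
Total = €6,205.2787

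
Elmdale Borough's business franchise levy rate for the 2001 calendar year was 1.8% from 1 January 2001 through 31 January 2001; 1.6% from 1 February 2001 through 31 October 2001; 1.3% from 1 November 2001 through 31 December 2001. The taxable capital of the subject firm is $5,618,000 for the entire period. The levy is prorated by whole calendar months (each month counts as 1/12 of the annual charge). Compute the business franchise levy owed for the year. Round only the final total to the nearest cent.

$88,015.33

1 January – 31 January 2001: 1 month at 1.8% → $5,618,000 × 1.8% × 1/12 = $8,427.0000
1 February – 31 October 2001: 9 months at 1.6% → $5,618,000 × 1.6% × 9/12 = $67,416.0000
1 November – 31 December 2001: 2 months at 1.3% → $5,618,000 × 1.3% × 2/12 = $12,172.3333
Total = $88,015.3333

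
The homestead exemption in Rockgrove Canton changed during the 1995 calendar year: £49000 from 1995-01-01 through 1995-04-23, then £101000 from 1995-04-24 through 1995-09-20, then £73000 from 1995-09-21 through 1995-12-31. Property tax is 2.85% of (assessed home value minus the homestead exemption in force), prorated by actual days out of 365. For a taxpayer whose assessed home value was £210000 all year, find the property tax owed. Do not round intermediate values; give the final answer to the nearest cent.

1995-01-01 to 1995-04-23: 113 days, exemption £49000 → (£210000 − £49000) × 2.85% × 113/365 = £1420.5493
1995-04-24 to 1995-09-20: 150 days, exemption £101000 → (£210000 − £101000) × 2.85% × 150/365 = £1276.6438
1995-09-21 to 1995-12-31: 102 days, exemption £73000 → (£210000 − £73000) × 2.85% × 102/365 = £1091.1205
Total = £3788.3137

£3788.31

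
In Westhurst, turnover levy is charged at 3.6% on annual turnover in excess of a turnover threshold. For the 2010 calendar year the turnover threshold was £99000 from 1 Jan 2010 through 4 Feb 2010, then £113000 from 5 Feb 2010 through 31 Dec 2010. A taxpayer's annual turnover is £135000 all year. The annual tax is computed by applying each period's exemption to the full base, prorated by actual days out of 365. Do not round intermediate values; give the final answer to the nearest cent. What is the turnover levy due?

1 Jan – 4 Feb 2010: 35 days, exemption £99000 → (£135000 − £99000) × 3.6% × 35/365 = £124.2740
5 Feb – 31 Dec 2010: 330 days, exemption £113000 → (£135000 − £113000) × 3.6% × 330/365 = £716.0548
Total = £840.3288

£840.33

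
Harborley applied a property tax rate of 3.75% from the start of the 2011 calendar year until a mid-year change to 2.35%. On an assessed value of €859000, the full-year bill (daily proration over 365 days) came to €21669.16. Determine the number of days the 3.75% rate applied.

45 days

Let d = days at the first rate; then 365 − d days at the second rate.
€859000 × [3.75%·d + 2.35%·(365−d)] / 365 = €21669.16
Solving gives d = 45, so the new rate took effect on 15 Feb 2011.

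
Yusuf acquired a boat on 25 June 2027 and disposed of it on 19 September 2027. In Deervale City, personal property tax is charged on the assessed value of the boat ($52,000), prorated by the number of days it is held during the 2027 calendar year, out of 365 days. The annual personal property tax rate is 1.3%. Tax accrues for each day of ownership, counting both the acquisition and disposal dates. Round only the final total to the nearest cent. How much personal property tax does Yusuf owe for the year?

$161.13

Days held (25 June – 19 September 2027): 87 out of 365
Tax = $52,000 × 1.3% × 87/365 = $161.1288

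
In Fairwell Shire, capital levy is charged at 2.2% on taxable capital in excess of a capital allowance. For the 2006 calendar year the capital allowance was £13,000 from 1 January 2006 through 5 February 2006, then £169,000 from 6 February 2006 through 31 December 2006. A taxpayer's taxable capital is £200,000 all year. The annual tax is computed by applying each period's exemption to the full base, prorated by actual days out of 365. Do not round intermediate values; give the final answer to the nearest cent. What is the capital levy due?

£1,020.50

1 January – 5 February 2006: 36 days, exemption £13,000 → (£200,000 − £13,000) × 2.2% × 36/365 = £405.7644
6 February – 31 December 2006: 329 days, exemption £169,000 → (£200,000 − £169,000) × 2.2% × 329/365 = £614.7342
Total = £1,020.4986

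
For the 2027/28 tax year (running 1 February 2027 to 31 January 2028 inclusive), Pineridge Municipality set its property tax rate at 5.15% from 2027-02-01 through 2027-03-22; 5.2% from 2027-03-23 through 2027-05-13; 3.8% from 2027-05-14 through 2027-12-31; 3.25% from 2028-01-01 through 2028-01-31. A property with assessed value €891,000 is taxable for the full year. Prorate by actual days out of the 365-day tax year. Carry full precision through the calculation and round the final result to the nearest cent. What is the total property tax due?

2027-02-01 to 2027-03-22: 50 days at 5.15% → €891,000 × 5.15% × 50/365 = €6,285.8219
2027-03-23 to 2027-05-13: 52 days at 5.2% → €891,000 × 5.2% × 52/365 = €6,600.7233
2027-05-14 to 2027-12-31: 232 days at 3.8% → €891,000 × 3.8% × 232/365 = €21,520.7014
2028-01-01 to 2028-01-31: 31 days at 3.25% → €891,000 × 3.25% × 31/365 = €2,459.4041
Total = €36,866.6507

€36,866.65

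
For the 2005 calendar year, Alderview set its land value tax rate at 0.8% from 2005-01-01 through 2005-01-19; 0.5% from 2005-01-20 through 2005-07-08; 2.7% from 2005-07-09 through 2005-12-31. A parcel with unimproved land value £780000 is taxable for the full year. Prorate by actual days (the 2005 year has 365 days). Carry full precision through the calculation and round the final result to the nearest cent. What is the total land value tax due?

2005-01-01 to 2005-01-19: 19 days at 0.8% → £780000 × 0.8% × 19/365 = £324.8219
2005-01-20 to 2005-07-08: 170 days at 0.5% → £780000 × 0.5% × 170/365 = £1816.4384
2005-07-09 to 2005-12-31: 176 days at 2.7% → £780000 × 2.7% × 176/365 = £10154.9589
Total = £12296.2192

£12296.22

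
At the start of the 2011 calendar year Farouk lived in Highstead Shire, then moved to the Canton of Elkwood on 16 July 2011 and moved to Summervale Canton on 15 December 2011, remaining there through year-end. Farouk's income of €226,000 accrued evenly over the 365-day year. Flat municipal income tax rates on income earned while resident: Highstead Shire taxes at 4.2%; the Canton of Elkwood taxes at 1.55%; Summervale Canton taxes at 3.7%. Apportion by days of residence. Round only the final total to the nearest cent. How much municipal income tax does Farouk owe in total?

Highstead Shire, 1 January – 15 July 2011: 196 days → €226,000 × 4.2% × 196/365 = €5,097.0740
The Canton of Elkwood, 16 July – 14 December 2011: 152 days → €226,000 × 1.55% × 152/365 = €1,458.7836
Summervale Canton, 15 December – 31 December 2011: 17 days → €226,000 × 3.7% × 17/365 = €389.4630
Total = €6,945.3205

€6,945.32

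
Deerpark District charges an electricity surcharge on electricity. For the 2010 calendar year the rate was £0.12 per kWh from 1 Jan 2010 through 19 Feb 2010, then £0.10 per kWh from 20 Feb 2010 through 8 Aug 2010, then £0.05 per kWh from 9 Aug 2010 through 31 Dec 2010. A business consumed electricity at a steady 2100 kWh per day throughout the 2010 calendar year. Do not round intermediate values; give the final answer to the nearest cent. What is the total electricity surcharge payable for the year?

1 Jan – 19 Feb 2010: 50 days × 2100 kWh/day = 105,000 kWh at £0.12/kWh → £12,600.00
20 Feb – 8 Aug 2010: 170 days × 2100 kWh/day = 357,000 kWh at £0.10/kWh → £35,700.00
9 Aug – 31 Dec 2010: 145 days × 2100 kWh/day = 304,500 kWh at £0.05/kWh → £15,225.00

£63,525.00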